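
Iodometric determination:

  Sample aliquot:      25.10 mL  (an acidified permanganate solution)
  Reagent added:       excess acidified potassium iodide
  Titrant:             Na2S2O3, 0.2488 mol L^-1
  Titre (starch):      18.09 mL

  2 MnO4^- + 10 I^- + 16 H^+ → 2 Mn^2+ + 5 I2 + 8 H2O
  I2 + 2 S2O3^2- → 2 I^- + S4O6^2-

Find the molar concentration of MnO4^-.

n(S2O3^2-) = 0.01809 × 0.2488 = 4.501 × 10^-3 mol
n(I2) = n(S2O3^2-)/2 = 2.250 × 10^-3 mol
From the 2:5 ratio, n(MnO4^-) in the aliquot = 2/5 × 2.250 × 10^-3 = 9.002 × 10^-4 mol
[MnO4^-] = 9.002 × 10^-4 / 0.02510 = 0.03586 mol/L

0.03586 mol/L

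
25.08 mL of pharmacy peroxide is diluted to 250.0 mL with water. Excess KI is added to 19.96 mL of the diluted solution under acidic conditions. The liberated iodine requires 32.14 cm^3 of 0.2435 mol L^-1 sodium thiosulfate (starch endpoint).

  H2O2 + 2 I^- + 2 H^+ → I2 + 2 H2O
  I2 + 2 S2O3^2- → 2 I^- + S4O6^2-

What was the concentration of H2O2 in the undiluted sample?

n(S2O3^2-) = 0.03214 × 0.2435 = 7.826 × 10^-3 mol
n(I2) = n(S2O3^2-)/2 = 3.913 × 10^-3 mol
n(H2O2) in the aliquot = 3.913 × 10^-3 mol (1:1 ratio)
[H2O2]_dilute = 3.913 × 10^-3 / 0.01996 = 0.1960 mol/L
[H2O2]_original = 0.1960 × 250.0/25.08 = 1.954 mol/L

1.954 mol/L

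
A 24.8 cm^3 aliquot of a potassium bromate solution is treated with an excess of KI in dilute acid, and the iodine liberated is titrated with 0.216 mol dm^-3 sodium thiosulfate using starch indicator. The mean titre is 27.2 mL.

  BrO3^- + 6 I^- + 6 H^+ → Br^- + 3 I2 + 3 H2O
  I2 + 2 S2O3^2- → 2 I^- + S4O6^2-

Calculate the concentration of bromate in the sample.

0.0395 mol/L

n(S2O3^2-) = 0.0272 × 0.216 = 5.88 × 10^-3 mol
n(I2) = n(S2O3^2-)/2 = 2.94 × 10^-3 mol
From the 1:3 ratio, n(BrO3^-) in the aliquot = 1/3 × 2.94 × 10^-3 = 9.79 × 10^-4 mol
[BrO3^-] = 9.79 × 10^-4 / 0.0248 = 0.0395 mol/L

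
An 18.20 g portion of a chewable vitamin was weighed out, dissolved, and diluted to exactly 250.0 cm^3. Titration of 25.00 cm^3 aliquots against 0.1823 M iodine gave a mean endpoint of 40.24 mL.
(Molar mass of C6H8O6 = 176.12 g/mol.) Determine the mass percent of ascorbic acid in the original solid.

C6H8O6 + I2 → C6H6O6 + 2 HI
n(I2) per titration = 0.04024 × 0.1823 = 7.336 × 10^-3 mol
n(C6H8O6) in each aliquot = 7.336 × 10^-3 mol (1:1 ratio)
n(C6H8O6) in the whole flask = 7.336 × 10^-3 × 250.0/25.00 = 0.07336 mol
mass of C6H8O6 = 0.07336 × 176.12 = 12.92 g
% C6H8O6 = 12.92 / 18.20 × 100 = 70.99 %

70.99 %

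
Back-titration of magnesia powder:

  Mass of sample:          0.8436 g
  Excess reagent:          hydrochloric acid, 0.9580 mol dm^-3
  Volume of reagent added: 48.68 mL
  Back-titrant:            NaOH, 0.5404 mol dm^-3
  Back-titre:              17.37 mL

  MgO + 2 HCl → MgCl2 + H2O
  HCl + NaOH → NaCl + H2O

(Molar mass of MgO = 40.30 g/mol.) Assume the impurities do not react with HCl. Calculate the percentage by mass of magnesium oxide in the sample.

88.97 %

n(HCl) added = 0.04868 × 0.9580 = 0.04664 mol
n(NaOH) used in back-titration = 0.01737 × 0.5404 = 9.387 × 10^-3 mol
n(HCl) left over = 9.387 × 10^-3 mol (1:1 ratio)
n(HCl) consumed by analyte = 0.04664 − 9.387 × 10^-3 = 0.03725 mol
From the 1:2 ratio, n(MgO) = 1/2 × 0.03725 = 0.01862 mol
mass of MgO = 0.01862 × 40.30 = 0.7506 g
% MgO = 0.7506 / 0.8436 × 100 = 88.97 %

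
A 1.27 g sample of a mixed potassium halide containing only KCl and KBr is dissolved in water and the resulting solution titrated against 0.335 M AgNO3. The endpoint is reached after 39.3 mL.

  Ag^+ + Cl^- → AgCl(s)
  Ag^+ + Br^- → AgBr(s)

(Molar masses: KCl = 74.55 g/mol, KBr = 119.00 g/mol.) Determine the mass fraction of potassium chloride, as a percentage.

n(AgNO3) = 0.0393 × 0.335 = 0.0132 mol
Let x = n(KCl), y = n(KBr).
Titrant: 1x + 1y = 0.0132;  mass: 74.55x + 119.00y = 1.27
Solving, x = 6.67 × 10^-3 mol, y = 6.49 × 10^-3 mol
mass of KCl = 6.67 × 10^-3 × 74.55 = 0.498 g
% KCl = 0.498 / 1.27 × 100 = 39.2 %

39.2 %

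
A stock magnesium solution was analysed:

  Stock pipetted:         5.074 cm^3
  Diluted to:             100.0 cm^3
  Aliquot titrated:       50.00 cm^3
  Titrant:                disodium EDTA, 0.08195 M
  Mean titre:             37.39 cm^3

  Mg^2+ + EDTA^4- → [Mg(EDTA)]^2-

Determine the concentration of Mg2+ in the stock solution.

n(EDTA) = 0.03739 × 0.08195 = 3.064 × 10^-3 mol
n(Mg2+) in the aliquot = 3.064 × 10^-3 mol (1:1 ratio)
[Mg2+]_dilute = 3.064 × 10^-3 / 0.05000 = 0.06128 mol/L
Dilution factor = 100.0 / 5.074 = 19.71
[Mg2+]_stock = 0.06128 × 19.71 = 1.208 mol/L

1.208 M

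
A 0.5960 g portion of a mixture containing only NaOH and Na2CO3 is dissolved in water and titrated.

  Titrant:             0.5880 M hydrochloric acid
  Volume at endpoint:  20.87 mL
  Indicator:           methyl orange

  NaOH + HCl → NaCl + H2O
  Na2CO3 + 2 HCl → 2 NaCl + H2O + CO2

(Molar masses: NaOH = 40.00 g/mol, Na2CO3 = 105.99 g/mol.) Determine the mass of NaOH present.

0.1672 g

n(HCl) = 0.02087 × 0.5880 = 0.01227 mol
Let x = n(NaOH), y = n(Na2CO3).
Titrant: 1x + 2y = 0.01227;  mass: 40.00x + 105.99y = 0.5960
Solving, x = 4.181 × 10^-3 mol, y = 4.045 × 10^-3 mol
mass of NaOH = 4.181 × 10^-3 × 40.00 = 0.1672 g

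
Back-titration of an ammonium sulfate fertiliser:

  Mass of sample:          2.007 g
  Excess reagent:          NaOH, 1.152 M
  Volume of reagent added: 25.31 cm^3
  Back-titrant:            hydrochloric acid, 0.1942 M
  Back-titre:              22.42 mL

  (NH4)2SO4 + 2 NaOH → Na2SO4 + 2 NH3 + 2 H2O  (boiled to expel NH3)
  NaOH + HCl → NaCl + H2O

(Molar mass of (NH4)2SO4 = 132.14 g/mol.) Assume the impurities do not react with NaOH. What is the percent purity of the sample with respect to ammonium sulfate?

81.65 %

n(NaOH) added = 0.02531 × 1.152 = 0.02916 mol
n(HCl) used in back-titration = 0.02242 × 0.1942 = 4.354 × 10^-3 mol
n(NaOH) left over = 4.354 × 10^-3 mol (1:1 ratio)
n(NaOH) consumed by analyte = 0.02916 − 4.354 × 10^-3 = 0.02480 mol
From the 1:2 ratio, n((NH4)2SO4) = 1/2 × 0.02480 = 0.01240 mol
mass of (NH4)2SO4 = 0.01240 × 132.14 = 1.639 g
% (NH4)2SO4 = 1.639 / 2.007 × 100 = 81.65 %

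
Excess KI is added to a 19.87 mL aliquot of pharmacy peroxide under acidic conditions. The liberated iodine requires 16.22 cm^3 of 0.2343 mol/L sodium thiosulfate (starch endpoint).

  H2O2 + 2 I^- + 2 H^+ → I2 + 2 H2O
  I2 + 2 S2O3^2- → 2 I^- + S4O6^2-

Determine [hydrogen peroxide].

n(S2O3^2-) = 0.01622 × 0.2343 = 3.800 × 10^-3 mol
n(I2) = n(S2O3^2-)/2 = 1.900 × 10^-3 mol
n(H2O2) in the aliquot = 1.900 × 10^-3 mol (1:1 ratio)
[H2O2] = 1.900 × 10^-3 / 0.01987 = 0.09563 mol/L

0.09563 mol/L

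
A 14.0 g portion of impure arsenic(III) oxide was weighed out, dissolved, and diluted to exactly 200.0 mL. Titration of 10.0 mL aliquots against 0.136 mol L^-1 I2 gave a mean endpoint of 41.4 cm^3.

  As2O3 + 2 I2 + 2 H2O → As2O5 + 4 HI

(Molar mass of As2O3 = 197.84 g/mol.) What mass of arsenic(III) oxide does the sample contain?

11.1 g

n(I2) per titration = 0.0414 × 0.136 = 5.63 × 10^-3 mol
From the 1:2 ratio, n(As2O3) in each aliquot = 1/2 × 5.63 × 10^-3 = 2.82 × 10^-3 mol
n(As2O3) in the whole flask = 2.82 × 10^-3 × 200.0/10.0 = 0.0563 mol
mass of As2O3 = 0.0563 × 197.84 = 11.1 g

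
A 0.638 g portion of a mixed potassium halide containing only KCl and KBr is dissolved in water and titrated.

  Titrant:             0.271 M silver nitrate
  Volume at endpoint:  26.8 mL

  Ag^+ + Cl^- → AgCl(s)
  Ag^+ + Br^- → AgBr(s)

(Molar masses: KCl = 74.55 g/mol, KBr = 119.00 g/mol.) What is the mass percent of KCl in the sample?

59.5 %

n(AgNO3) = 0.0268 × 0.271 = 7.26 × 10^-3 mol
Let x = n(KCl), y = n(KBr).
Titrant: 1x + 1y = 7.26 × 10^-3;  mass: 74.55x + 119.00y = 0.638
Solving, x = 5.09 × 10^-3 mol, y = 2.17 × 10^-3 mol
mass of KCl = 5.09 × 10^-3 × 74.55 = 0.379 g
% KCl = 0.379 / 0.638 × 100 = 59.5 %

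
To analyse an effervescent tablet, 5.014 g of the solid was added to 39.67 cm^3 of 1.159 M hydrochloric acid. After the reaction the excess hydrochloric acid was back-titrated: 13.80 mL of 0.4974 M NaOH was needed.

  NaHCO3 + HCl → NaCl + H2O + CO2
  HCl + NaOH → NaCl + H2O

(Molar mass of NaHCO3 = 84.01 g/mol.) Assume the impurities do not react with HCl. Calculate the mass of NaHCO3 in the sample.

n(HCl) added = 0.03967 × 1.159 = 0.04598 mol
n(NaOH) used in back-titration = 0.01380 × 0.4974 = 6.864 × 10^-3 mol
n(HCl) left over = 6.864 × 10^-3 mol (1:1 ratio)
n(HCl) consumed by analyte = 0.04598 − 6.864 × 10^-3 = 0.03911 mol
n(NaHCO3) = 0.03911 mol (1:1 ratio)
mass of NaHCO3 = 0.03911 × 84.01 = 3.286 g

3.286 g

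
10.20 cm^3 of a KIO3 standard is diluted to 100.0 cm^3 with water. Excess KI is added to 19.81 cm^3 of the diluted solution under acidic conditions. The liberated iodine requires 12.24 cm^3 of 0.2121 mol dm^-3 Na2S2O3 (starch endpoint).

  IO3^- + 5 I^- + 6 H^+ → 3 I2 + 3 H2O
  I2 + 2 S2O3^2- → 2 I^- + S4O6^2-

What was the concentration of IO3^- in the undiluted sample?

0.2141 mol/L

n(S2O3^2-) = 0.01224 × 0.2121 = 2.596 × 10^-3 mol
n(I2) = n(S2O3^2-)/2 = 1.298 × 10^-3 mol
From the 1:3 ratio, n(IO3^-) in the aliquot = 1/3 × 1.298 × 10^-3 = 4.327 × 10^-4 mol
[IO3^-]_dilute = 4.327 × 10^-4 / 0.01981 = 0.02184 mol/L
[IO3^-]_original = 0.02184 × 100.0/10.20 = 0.2141 mol/L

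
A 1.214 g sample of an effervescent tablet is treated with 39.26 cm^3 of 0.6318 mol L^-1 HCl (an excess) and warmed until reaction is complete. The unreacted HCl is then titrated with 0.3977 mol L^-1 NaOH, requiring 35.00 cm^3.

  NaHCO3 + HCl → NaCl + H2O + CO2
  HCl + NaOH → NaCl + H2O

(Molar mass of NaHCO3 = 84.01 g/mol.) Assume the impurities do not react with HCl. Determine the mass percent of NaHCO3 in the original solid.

75.33 %

n(HCl) added = 0.03926 × 0.6318 = 0.02480 mol
n(NaOH) used in back-titration = 0.03500 × 0.3977 = 0.01392 mol
n(HCl) left over = 0.01392 mol (1:1 ratio)
n(HCl) consumed by analyte = 0.02480 − 0.01392 = 0.01088 mol
n(NaHCO3) = 0.01088 mol (1:1 ratio)
mass of NaHCO3 = 0.01088 × 84.01 = 0.9144 g
% NaHCO3 = 0.9144 / 1.214 × 100 = 75.33 %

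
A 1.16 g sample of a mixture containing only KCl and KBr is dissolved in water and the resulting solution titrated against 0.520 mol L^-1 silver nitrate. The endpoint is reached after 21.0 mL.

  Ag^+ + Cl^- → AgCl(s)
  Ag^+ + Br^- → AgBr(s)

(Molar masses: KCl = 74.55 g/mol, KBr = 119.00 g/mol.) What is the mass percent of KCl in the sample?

20.2 %

n(AgNO3) = 0.0210 × 0.520 = 0.0109 mol
Let x = n(KCl), y = n(KBr).
Titrant: 1x + 1y = 0.0109;  mass: 74.55x + 119.00y = 1.16
Solving, x = 3.14 × 10^-3 mol, y = 7.78 × 10^-3 mol
mass of KCl = 3.14 × 10^-3 × 74.55 = 0.234 g
% KCl = 0.234 / 1.16 × 100 = 20.2 %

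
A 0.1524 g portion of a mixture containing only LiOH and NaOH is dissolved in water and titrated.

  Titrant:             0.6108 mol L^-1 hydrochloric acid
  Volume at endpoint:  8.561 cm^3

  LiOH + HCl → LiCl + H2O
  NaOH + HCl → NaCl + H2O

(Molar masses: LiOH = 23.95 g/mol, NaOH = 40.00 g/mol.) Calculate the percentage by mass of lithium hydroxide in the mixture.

n(HCl) = 0.008561 × 0.6108 = 5.229 × 10^-3 mol
Let x = n(LiOH), y = n(NaOH).
Titrant: 1x + 1y = 5.229 × 10^-3;  mass: 23.95x + 40.00y = 0.1524
Solving, x = 3.537 × 10^-3 mol, y = 1.692 × 10^-3 mol
mass of LiOH = 3.537 × 10^-3 × 23.95 = 0.08470 g
% LiOH = 0.08470 / 0.1524 × 100 = 55.58 %

55.58 %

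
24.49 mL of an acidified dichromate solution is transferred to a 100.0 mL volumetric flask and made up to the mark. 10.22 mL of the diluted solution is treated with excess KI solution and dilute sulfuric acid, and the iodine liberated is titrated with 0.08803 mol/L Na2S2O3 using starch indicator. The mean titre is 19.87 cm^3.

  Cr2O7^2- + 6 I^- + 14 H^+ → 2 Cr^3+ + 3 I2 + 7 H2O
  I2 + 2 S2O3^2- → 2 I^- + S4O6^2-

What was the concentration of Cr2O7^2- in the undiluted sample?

n(S2O3^2-) = 0.01987 × 0.08803 = 1.749 × 10^-3 mol
n(I2) = n(S2O3^2-)/2 = 8.746 × 10^-4 mol
From the 1:3 ratio, n(Cr2O7^2-) in the aliquot = 1/3 × 8.746 × 10^-4 = 2.915 × 10^-4 mol
[Cr2O7^2-]_dilute = 2.915 × 10^-4 / 0.01022 = 0.02853 mol/L
[Cr2O7^2-]_original = 0.02853 × 100.0/24.49 = 0.1165 mol/L

0.1165 mol/L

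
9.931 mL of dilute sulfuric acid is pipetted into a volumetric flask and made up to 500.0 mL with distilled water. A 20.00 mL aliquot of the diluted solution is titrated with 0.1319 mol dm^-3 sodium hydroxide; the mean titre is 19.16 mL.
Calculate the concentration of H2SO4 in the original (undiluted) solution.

3.181 mol/L

H2SO4 + 2 NaOH → Na2SO4 + 2 H2O
n(NaOH) = 0.01916 × 0.1319 = 2.527 × 10^-3 mol
From the 1:2 ratio, n(H2SO4) in the aliquot = 1/2 × 2.527 × 10^-3 = 1.264 × 10^-3 mol
[H2SO4]_dilute = 1.264 × 10^-3 / 0.02000 = 0.06318 mol/L
Dilution factor = 500.0 / 9.931 = 50.35
[H2SO4]_stock = 0.06318 × 50.35 = 3.181 mol/L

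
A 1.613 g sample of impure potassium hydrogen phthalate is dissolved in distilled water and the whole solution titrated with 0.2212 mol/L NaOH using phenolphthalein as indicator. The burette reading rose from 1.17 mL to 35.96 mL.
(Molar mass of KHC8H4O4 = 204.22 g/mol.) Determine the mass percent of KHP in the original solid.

97.43 %

KHC8H4O4 + NaOH → KNaC8H4O4 + H2O
n(NaOH) = 0.03479 L × 0.2212 mol/L = 7.696 × 10^-3 mol
n(KHC8H4O4) = 7.696 × 10^-3 mol (1:1 ratio)
mass of KHC8H4O4 = 7.696 × 10^-3 × 204.22 g/mol = 1.572 g
% KHC8H4O4 = 1.572 / 1.613 × 100 = 97.43 %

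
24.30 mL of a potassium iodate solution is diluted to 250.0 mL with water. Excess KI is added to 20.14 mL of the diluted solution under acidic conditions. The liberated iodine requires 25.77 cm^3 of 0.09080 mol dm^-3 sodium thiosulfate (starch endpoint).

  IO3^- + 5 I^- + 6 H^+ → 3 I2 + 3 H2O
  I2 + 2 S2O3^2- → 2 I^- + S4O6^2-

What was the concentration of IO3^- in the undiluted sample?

0.1992 mol/L

n(S2O3^2-) = 0.02577 × 0.09080 = 2.340 × 10^-3 mol
n(I2) = n(S2O3^2-)/2 = 1.170 × 10^-3 mol
From the 1:3 ratio, n(IO3^-) in the aliquot = 1/3 × 1.170 × 10^-3 = 3.900 × 10^-4 mol
[IO3^-]_dilute = 3.900 × 10^-4 / 0.02014 = 0.01936 mol/L
[IO3^-]_original = 0.01936 × 250.0/24.30 = 0.1992 mol/L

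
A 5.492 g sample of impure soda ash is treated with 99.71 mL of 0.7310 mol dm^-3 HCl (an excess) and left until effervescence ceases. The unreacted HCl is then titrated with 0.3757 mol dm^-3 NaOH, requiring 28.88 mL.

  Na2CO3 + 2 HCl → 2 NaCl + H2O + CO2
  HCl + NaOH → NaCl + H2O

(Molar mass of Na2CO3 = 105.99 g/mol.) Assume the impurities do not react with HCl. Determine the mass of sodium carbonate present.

n(HCl) added = 0.09971 × 0.7310 = 0.07289 mol
n(NaOH) used in back-titration = 0.02888 × 0.3757 = 0.01085 mol
n(HCl) left over = 0.01085 mol (1:1 ratio)
n(HCl) consumed by analyte = 0.07289 − 0.01085 = 0.06204 mol
From the 1:2 ratio, n(Na2CO3) = 1/2 × 0.06204 = 0.03102 mol
mass of Na2CO3 = 0.03102 × 105.99 = 3.288 g

3.288 g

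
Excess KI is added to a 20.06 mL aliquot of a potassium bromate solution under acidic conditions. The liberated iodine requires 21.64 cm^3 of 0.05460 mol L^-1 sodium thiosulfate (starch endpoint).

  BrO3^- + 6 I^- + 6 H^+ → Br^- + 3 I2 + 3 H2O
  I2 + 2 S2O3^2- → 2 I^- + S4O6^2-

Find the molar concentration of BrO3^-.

n(S2O3^2-) = 0.02164 × 0.05460 = 1.182 × 10^-3 mol
n(I2) = n(S2O3^2-)/2 = 5.908 × 10^-4 mol
From the 1:3 ratio, n(BrO3^-) in the aliquot = 1/3 × 5.908 × 10^-4 = 1.969 × 10^-4 mol
[BrO3^-] = 1.969 × 10^-4 / 0.02006 = 0.009817 mol/L

0.009817 mol/L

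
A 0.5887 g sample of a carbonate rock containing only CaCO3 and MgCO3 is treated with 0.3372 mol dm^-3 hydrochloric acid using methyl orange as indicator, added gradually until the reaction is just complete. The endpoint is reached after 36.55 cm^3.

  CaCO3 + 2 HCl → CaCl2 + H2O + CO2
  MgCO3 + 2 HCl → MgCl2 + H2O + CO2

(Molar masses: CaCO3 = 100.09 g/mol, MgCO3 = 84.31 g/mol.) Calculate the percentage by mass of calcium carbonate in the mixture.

n(HCl) = 0.03655 × 0.3372 = 0.01232 mol
Let x = n(CaCO3), y = n(MgCO3).
Titrant: 2x + 2y = 0.01232;  mass: 100.09x + 84.31y = 0.5887
Solving, x = 4.382 × 10^-3 mol, y = 1.780 × 10^-3 mol
mass of CaCO3 = 4.382 × 10^-3 × 100.09 = 0.4386 g
% CaCO3 = 0.4386 / 0.5887 × 100 = 74.51 %

74.51 %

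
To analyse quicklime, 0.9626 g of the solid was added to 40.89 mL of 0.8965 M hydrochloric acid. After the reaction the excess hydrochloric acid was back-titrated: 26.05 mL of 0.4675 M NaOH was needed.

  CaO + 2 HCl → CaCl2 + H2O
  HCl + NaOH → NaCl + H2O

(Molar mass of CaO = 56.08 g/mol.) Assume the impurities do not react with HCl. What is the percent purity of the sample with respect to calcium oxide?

n(HCl) added = 0.04089 × 0.8965 = 0.03666 mol
n(NaOH) used in back-titration = 0.02605 × 0.4675 = 0.01218 mol
n(HCl) left over = 0.01218 mol (1:1 ratio)
n(HCl) consumed by analyte = 0.03666 − 0.01218 = 0.02448 mol
From the 1:2 ratio, n(CaO) = 1/2 × 0.02448 = 0.01224 mol
mass of CaO = 0.01224 × 56.08 = 0.6864 g
% CaO = 0.6864 / 0.9626 × 100 = 71.31 %

71.31 %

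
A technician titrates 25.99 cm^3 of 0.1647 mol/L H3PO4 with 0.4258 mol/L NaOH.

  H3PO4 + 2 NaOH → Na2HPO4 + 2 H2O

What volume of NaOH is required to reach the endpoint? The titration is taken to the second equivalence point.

20.11 mL

n(H3PO4) = 0.02599 L × 0.1647 mol/L = 4.281 × 10^-3 mol
From the 2:1 stoichiometry, n(NaOH) = 2/1 × 4.281 × 10^-3 = 8.561 × 10^-3 mol
V(NaOH) = 8.561 × 10^-3 mol / 0.4258 mol/L = 0.02011 L = 20.11 mL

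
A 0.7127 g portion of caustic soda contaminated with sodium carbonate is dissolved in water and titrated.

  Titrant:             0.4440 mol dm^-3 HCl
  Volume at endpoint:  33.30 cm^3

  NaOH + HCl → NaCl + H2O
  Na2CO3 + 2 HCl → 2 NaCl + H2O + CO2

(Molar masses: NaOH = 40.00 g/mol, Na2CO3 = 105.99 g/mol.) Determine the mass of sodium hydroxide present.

n(HCl) = 0.03330 × 0.4440 = 0.01479 mol
Let x = n(NaOH), y = n(Na2CO3).
Titrant: 1x + 2y = 0.01479;  mass: 40.00x + 105.99y = 0.7127
Solving, x = 5.451 × 10^-3 mol, y = 4.667 × 10^-3 mol
mass of NaOH = 5.451 × 10^-3 × 40.00 = 0.2181 g

0.2181 g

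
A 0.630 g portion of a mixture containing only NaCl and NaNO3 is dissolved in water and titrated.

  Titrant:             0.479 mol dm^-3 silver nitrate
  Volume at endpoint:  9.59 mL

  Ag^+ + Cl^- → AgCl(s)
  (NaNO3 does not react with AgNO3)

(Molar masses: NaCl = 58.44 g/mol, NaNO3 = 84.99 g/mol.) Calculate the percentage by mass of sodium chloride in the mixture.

42.6 %

n(AgNO3) = 0.00959 × 0.479 = 4.59 × 10^-3 mol
Let x = n(NaCl), y = n(NaNO3).
Titrant: 1x = 4.59 × 10^-3;  mass: 58.44x + 84.99y = 0.630
Solving, x = 4.59 × 10^-3 mol, y = 4.25 × 10^-3 mol
mass of NaCl = 4.59 × 10^-3 × 58.44 = 0.268 g
% NaCl = 0.268 / 0.630 × 100 = 42.6 %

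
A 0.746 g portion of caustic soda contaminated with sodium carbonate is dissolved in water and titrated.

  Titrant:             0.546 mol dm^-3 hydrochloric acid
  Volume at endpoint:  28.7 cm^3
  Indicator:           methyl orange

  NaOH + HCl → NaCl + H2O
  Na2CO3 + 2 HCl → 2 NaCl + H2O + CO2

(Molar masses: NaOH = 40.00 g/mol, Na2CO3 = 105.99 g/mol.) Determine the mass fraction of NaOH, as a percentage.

34.8 %

n(HCl) = 0.0287 × 0.546 = 0.0157 mol
Let x = n(NaOH), y = n(Na2CO3).
Titrant: 1x + 2y = 0.0157;  mass: 40.00x + 105.99y = 0.746
Solving, x = 6.50 × 10^-3 mol, y = 4.59 × 10^-3 mol
mass of NaOH = 6.50 × 10^-3 × 40.00 = 0.260 g
% NaOH = 0.260 / 0.746 × 100 = 34.8 %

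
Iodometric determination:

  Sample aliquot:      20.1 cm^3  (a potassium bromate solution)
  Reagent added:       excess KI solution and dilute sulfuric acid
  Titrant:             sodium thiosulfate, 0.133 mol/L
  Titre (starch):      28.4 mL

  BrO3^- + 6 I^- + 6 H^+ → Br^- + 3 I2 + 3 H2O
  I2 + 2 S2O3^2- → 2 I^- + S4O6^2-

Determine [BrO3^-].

0.0313 mol/L

n(S2O3^2-) = 0.0284 × 0.133 = 3.78 × 10^-3 mol
n(I2) = n(S2O3^2-)/2 = 1.89 × 10^-3 mol
From the 1:3 ratio, n(BrO3^-) in the aliquot = 1/3 × 1.89 × 10^-3 = 6.30 × 10^-4 mol
[BrO3^-] = 6.30 × 10^-4 / 0.0201 = 0.0313 mol/L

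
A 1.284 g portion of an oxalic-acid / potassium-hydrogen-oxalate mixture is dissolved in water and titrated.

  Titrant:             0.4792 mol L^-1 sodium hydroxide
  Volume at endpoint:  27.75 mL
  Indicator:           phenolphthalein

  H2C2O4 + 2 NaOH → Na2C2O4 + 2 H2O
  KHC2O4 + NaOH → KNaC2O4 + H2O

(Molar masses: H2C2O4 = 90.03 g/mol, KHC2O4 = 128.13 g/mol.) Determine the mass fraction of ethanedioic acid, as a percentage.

n(NaOH) = 0.02775 × 0.4792 = 0.01330 mol
Let x = n(H2C2O4), y = n(KHC2O4).
Titrant: 2x + 1y = 0.01330;  mass: 90.03x + 128.13y = 1.284
Solving, x = 2.526 × 10^-3 mol, y = 8.246 × 10^-3 mol
mass of H2C2O4 = 2.526 × 10^-3 × 90.03 = 0.2274 g
% H2C2O4 = 0.2274 / 1.284 × 100 = 17.71 %

17.71 %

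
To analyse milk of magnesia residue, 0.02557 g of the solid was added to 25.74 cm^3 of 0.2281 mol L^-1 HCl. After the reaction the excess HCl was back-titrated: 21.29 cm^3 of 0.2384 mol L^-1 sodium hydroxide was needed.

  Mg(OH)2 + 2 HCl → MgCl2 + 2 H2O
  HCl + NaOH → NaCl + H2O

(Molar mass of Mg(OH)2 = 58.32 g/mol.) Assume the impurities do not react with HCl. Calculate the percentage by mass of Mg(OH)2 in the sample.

n(HCl) added = 0.02574 × 0.2281 = 5.871 × 10^-3 mol
n(NaOH) used in back-titration = 0.02129 × 0.2384 = 5.076 × 10^-3 mol
n(HCl) left over = 5.076 × 10^-3 mol (1:1 ratio)
n(HCl) consumed by analyte = 5.871 × 10^-3 − 5.076 × 10^-3 = 7.958 × 10^-4 mol
From the 1:2 ratio, n(Mg(OH)2) = 1/2 × 7.958 × 10^-4 = 3.979 × 10^-4 mol
mass of Mg(OH)2 = 3.979 × 10^-4 × 58.32 = 0.02320 g
% Mg(OH)2 = 0.02320 / 0.02557 × 100 = 90.75 %

90.75 %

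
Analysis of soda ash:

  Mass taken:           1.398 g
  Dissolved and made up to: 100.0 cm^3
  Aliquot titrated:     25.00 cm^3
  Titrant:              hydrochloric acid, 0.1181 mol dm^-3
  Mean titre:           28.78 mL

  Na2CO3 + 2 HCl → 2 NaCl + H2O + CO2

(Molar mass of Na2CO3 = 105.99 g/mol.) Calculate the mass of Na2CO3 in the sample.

0.7205 g

n(HCl) per titration = 0.02878 × 0.1181 = 3.399 × 10^-3 mol
From the 1:2 ratio, n(Na2CO3) in each aliquot = 1/2 × 3.399 × 10^-3 = 1.699 × 10^-3 mol
n(Na2CO3) in the whole flask = 1.699 × 10^-3 × 100.0/25.00 = 6.798 × 10^-3 mol
mass of Na2CO3 = 6.798 × 10^-3 × 105.99 = 0.7205 g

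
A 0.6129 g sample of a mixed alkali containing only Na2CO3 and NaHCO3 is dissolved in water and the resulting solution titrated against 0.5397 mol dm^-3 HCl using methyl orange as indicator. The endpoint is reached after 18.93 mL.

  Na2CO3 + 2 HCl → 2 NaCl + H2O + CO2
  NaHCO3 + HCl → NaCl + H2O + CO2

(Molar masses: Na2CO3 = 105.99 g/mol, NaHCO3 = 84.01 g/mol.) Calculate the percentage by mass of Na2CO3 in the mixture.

n(HCl) = 0.01893 × 0.5397 = 0.01022 mol
Let x = n(Na2CO3), y = n(NaHCO3).
Titrant: 2x + 1y = 0.01022;  mass: 105.99x + 84.01y = 0.6129
Solving, x = 3.956 × 10^-3 mol, y = 2.305 × 10^-3 mol
mass of Na2CO3 = 3.956 × 10^-3 × 105.99 = 0.4193 g
% Na2CO3 = 0.4193 / 0.6129 × 100 = 68.41 %

68.41 %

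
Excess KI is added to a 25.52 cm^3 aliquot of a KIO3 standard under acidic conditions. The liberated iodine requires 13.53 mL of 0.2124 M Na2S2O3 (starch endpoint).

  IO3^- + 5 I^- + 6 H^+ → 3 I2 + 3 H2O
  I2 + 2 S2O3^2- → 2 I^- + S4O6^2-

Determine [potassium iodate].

n(S2O3^2-) = 0.01353 × 0.2124 = 2.874 × 10^-3 mol
n(I2) = n(S2O3^2-)/2 = 1.437 × 10^-3 mol
From the 1:3 ratio, n(IO3^-) in the aliquot = 1/3 × 1.437 × 10^-3 = 4.790 × 10^-4 mol
[IO3^-] = 4.790 × 10^-4 / 0.02552 = 0.01877 mol/L

0.01877 M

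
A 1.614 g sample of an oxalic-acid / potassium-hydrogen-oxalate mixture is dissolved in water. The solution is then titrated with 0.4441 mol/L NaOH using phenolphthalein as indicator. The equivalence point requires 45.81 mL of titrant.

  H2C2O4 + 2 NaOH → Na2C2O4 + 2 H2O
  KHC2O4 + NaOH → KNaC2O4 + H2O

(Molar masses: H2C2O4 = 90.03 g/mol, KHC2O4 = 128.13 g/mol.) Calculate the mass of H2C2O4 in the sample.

0.5376 g

n(NaOH) = 0.04581 × 0.4441 = 0.02034 mol
Let x = n(H2C2O4), y = n(KHC2O4).
Titrant: 2x + 1y = 0.02034;  mass: 90.03x + 128.13y = 1.614
Solving, x = 5.972 × 10^-3 mol, y = 8.400 × 10^-3 mol
mass of H2C2O4 = 5.972 × 10^-3 × 90.03 = 0.5376 g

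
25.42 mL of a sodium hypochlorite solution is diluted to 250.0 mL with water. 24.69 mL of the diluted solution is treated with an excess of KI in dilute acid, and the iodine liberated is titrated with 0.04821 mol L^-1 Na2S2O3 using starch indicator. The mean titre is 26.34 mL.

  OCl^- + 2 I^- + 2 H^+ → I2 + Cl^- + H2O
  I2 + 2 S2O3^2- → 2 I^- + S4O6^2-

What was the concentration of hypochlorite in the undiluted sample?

n(S2O3^2-) = 0.02634 × 0.04821 = 1.270 × 10^-3 mol
n(I2) = n(S2O3^2-)/2 = 6.349 × 10^-4 mol
n(OCl^-) in the aliquot = 6.349 × 10^-4 mol (1:1 ratio)
[OCl^-]_dilute = 6.349 × 10^-4 / 0.02469 = 0.02572 mol/L
[OCl^-]_original = 0.02572 × 250.0/25.42 = 0.2529 mol/L

0.2529 mol/L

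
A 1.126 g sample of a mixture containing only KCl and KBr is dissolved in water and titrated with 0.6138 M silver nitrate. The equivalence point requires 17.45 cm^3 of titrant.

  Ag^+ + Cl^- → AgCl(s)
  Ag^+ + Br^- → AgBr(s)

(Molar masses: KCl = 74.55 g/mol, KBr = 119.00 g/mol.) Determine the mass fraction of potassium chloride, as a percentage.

n(AgNO3) = 0.01745 × 0.6138 = 0.01071 mol
Let x = n(KCl), y = n(KBr).
Titrant: 1x + 1y = 0.01071;  mass: 74.55x + 119.00y = 1.126
Solving, x = 3.343 × 10^-3 mol, y = 7.368 × 10^-3 mol
mass of KCl = 3.343 × 10^-3 × 74.55 = 0.2492 g
% KCl = 0.2492 / 1.126 × 100 = 22.13 %

22.13 %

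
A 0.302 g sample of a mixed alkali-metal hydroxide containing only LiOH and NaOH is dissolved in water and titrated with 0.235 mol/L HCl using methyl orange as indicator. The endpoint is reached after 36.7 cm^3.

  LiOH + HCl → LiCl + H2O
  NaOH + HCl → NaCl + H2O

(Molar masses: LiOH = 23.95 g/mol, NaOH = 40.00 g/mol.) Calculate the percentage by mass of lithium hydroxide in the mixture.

n(HCl) = 0.0367 × 0.235 = 8.62 × 10^-3 mol
Let x = n(LiOH), y = n(NaOH).
Titrant: 1x + 1y = 8.62 × 10^-3;  mass: 23.95x + 40.00y = 0.302
Solving, x = 2.68 × 10^-3 mol, y = 5.95 × 10^-3 mol
mass of LiOH = 2.68 × 10^-3 × 23.95 = 0.0641 g
% LiOH = 0.0641 / 0.302 × 100 = 21.2 %

21.2 %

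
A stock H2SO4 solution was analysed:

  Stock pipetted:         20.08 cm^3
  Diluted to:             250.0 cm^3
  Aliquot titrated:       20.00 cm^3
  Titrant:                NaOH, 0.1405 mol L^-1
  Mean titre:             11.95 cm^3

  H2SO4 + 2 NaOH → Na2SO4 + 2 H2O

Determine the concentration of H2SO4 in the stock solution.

n(NaOH) = 0.01195 × 0.1405 = 1.679 × 10^-3 mol
From the 1:2 ratio, n(H2SO4) in the aliquot = 1/2 × 1.679 × 10^-3 = 8.395 × 10^-4 mol
[H2SO4]_dilute = 8.395 × 10^-4 / 0.02000 = 0.04197 mol/L
Dilution factor = 250.0 / 20.08 = 12.45
[H2SO4]_stock = 0.04197 × 12.45 = 0.5226 mol/L

0.5226 mol/L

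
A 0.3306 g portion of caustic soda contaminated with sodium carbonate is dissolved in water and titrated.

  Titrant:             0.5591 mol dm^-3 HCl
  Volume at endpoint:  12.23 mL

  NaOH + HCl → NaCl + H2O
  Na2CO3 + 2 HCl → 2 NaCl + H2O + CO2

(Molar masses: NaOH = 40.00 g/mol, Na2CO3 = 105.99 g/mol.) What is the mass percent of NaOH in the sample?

n(HCl) = 0.01223 × 0.5591 = 6.838 × 10^-3 mol
Let x = n(NaOH), y = n(Na2CO3).
Titrant: 1x + 2y = 6.838 × 10^-3;  mass: 40.00x + 105.99y = 0.3306
Solving, x = 2.445 × 10^-3 mol, y = 2.197 × 10^-3 mol
mass of NaOH = 2.445 × 10^-3 × 40.00 = 0.09779 g
% NaOH = 0.09779 / 0.3306 × 100 = 29.58 %

29.58 %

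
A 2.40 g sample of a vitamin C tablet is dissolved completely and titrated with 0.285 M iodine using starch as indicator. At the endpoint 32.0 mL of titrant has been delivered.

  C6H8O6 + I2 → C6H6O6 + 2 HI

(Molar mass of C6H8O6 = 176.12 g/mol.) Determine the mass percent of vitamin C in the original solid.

66.9 %

n(I2) = 0.0320 L × 0.285 mol/L = 9.12 × 10^-3 mol
n(C6H8O6) = 9.12 × 10^-3 mol (1:1 ratio)
mass of C6H8O6 = 9.12 × 10^-3 × 176.12 g/mol = 1.61 g
% C6H8O6 = 1.61 / 2.40 × 100 = 66.9 %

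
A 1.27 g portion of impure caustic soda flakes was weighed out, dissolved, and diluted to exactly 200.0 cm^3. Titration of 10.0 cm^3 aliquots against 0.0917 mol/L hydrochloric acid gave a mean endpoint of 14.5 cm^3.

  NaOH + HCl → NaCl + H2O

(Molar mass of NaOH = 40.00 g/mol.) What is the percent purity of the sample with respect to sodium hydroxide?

n(HCl) per titration = 0.0145 × 0.0917 = 1.33 × 10^-3 mol
n(NaOH) in each aliquot = 1.33 × 10^-3 mol (1:1 ratio)
n(NaOH) in the whole flask = 1.33 × 10^-3 × 200.0/10.0 = 0.0266 mol
mass of NaOH = 0.0266 × 40.00 = 1.06 g
% NaOH = 1.06 / 1.27 × 100 = 83.8 %

83.8 %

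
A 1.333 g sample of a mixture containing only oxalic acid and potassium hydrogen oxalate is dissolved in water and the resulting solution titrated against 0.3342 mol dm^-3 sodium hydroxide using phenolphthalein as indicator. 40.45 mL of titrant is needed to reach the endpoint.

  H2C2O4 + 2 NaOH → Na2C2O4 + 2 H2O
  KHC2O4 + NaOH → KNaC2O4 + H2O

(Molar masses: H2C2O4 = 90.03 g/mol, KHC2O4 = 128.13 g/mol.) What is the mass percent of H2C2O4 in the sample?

n(NaOH) = 0.04045 × 0.3342 = 0.01352 mol
Let x = n(H2C2O4), y = n(KHC2O4).
Titrant: 2x + 1y = 0.01352;  mass: 90.03x + 128.13y = 1.333
Solving, x = 2.401 × 10^-3 mol, y = 8.716 × 10^-3 mol
mass of H2C2O4 = 2.401 × 10^-3 × 90.03 = 0.2162 g
% H2C2O4 = 0.2162 / 1.333 × 100 = 16.22 %

16.22 %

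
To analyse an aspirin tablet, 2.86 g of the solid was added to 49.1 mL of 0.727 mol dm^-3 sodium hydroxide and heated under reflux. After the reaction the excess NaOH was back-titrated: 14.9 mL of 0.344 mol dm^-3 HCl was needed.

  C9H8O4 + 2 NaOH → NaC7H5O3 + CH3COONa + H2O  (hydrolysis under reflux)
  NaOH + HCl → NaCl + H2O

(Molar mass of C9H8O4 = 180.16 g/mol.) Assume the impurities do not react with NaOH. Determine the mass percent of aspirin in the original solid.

n(NaOH) added = 0.0491 × 0.727 = 0.0357 mol
n(HCl) used in back-titration = 0.0149 × 0.344 = 5.13 × 10^-3 mol
n(NaOH) left over = 5.13 × 10^-3 mol (1:1 ratio)
n(NaOH) consumed by analyte = 0.0357 − 5.13 × 10^-3 = 0.0306 mol
From the 1:2 ratio, n(C9H8O4) = 1/2 × 0.0306 = 0.0153 mol
mass of C9H8O4 = 0.0153 × 180.16 = 2.75 g
% C9H8O4 = 2.75 / 2.86 × 100 = 96.3 %

96.3 %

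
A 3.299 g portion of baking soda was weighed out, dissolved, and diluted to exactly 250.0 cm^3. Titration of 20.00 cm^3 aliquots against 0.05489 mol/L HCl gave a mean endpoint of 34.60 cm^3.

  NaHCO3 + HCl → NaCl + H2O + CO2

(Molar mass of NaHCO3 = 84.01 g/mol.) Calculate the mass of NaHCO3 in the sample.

1.994 g

n(HCl) per titration = 0.03460 × 0.05489 = 1.899 × 10^-3 mol
n(NaHCO3) in each aliquot = 1.899 × 10^-3 mol (1:1 ratio)
n(NaHCO3) in the whole flask = 1.899 × 10^-3 × 250.0/20.00 = 0.02374 mol
mass of NaHCO3 = 0.02374 × 84.01 = 1.994 g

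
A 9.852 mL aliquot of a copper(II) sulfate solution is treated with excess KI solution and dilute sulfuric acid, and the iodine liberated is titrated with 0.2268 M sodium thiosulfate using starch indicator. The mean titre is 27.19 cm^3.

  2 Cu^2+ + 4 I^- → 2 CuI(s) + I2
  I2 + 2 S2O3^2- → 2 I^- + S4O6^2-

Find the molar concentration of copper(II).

0.6259 M

n(S2O3^2-) = 0.02719 × 0.2268 = 6.167 × 10^-3 mol
n(I2) = n(S2O3^2-)/2 = 3.083 × 10^-3 mol
From the 2:1 ratio, n(Cu2+) in the aliquot = 2/1 × 3.083 × 10^-3 = 6.167 × 10^-3 mol
[Cu2+] = 6.167 × 10^-3 / 0.009852 = 0.6259 mol/L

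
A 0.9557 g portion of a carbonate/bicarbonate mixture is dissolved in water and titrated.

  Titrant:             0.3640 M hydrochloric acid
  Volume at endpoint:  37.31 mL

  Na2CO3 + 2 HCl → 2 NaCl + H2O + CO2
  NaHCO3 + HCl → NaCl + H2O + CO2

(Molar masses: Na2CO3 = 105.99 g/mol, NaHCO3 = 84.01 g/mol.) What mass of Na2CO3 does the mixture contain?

n(HCl) = 0.03731 × 0.3640 = 0.01358 mol
Let x = n(Na2CO3), y = n(NaHCO3).
Titrant: 2x + 1y = 0.01358;  mass: 105.99x + 84.01y = 0.9557
Solving, x = 2.986 × 10^-3 mol, y = 7.609 × 10^-3 mol
mass of Na2CO3 = 2.986 × 10^-3 × 105.99 = 0.3165 g

0.3165 g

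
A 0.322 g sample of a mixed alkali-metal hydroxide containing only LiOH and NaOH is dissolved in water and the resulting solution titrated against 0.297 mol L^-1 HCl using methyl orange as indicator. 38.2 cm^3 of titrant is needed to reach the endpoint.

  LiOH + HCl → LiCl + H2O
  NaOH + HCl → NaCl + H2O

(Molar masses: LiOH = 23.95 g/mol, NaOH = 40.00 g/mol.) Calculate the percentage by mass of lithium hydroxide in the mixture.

n(HCl) = 0.0382 × 0.297 = 0.0113 mol
Let x = n(LiOH), y = n(NaOH).
Titrant: 1x + 1y = 0.0113;  mass: 23.95x + 40.00y = 0.322
Solving, x = 8.21 × 10^-3 mol, y = 3.13 × 10^-3 mol
mass of LiOH = 8.21 × 10^-3 × 23.95 = 0.197 g
% LiOH = 0.197 / 0.322 × 100 = 61.1 %

61.1 %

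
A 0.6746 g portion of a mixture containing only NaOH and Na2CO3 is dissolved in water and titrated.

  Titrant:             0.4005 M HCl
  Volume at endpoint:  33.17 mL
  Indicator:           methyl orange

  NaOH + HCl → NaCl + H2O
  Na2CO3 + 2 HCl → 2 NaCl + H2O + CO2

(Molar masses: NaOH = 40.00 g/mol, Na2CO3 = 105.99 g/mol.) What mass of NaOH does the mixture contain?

0.09055 g

n(HCl) = 0.03317 × 0.4005 = 0.01328 mol
Let x = n(NaOH), y = n(Na2CO3).
Titrant: 1x + 2y = 0.01328;  mass: 40.00x + 105.99y = 0.6746
Solving, x = 2.264 × 10^-3 mol, y = 5.510 × 10^-3 mol
mass of NaOH = 2.264 × 10^-3 × 40.00 = 0.09055 g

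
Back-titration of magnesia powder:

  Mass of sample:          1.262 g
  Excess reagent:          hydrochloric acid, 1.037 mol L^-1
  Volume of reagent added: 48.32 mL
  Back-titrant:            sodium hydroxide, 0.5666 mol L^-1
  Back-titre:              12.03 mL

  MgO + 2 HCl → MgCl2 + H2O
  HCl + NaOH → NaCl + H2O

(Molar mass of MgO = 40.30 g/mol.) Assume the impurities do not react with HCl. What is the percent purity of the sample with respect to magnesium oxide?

69.12 %

n(HCl) added = 0.04832 × 1.037 = 0.05011 mol
n(NaOH) used in back-titration = 0.01203 × 0.5666 = 6.816 × 10^-3 mol
n(HCl) left over = 6.816 × 10^-3 mol (1:1 ratio)
n(HCl) consumed by analyte = 0.05011 − 6.816 × 10^-3 = 0.04329 mol
From the 1:2 ratio, n(MgO) = 1/2 × 0.04329 = 0.02165 mol
mass of MgO = 0.02165 × 40.30 = 0.8723 g
% MgO = 0.8723 / 1.262 × 100 = 69.12 %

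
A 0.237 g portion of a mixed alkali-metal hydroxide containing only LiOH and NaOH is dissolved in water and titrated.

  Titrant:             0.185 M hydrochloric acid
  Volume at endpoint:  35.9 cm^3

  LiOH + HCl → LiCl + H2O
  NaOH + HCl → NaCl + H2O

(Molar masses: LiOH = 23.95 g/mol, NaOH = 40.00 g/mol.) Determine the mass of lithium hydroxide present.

0.0428 g

n(HCl) = 0.0359 × 0.185 = 6.64 × 10^-3 mol
Let x = n(LiOH), y = n(NaOH).
Titrant: 1x + 1y = 6.64 × 10^-3;  mass: 23.95x + 40.00y = 0.237
Solving, x = 1.79 × 10^-3 mol, y = 4.86 × 10^-3 mol
mass of LiOH = 1.79 × 10^-3 × 23.95 = 0.0428 g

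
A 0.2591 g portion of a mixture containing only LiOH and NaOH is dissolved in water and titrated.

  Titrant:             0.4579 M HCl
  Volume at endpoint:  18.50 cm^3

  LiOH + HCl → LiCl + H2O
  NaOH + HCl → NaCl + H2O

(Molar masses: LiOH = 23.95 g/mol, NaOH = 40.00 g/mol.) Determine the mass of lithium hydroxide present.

n(HCl) = 0.01850 × 0.4579 = 8.471 × 10^-3 mol
Let x = n(LiOH), y = n(NaOH).
Titrant: 1x + 1y = 8.471 × 10^-3;  mass: 23.95x + 40.00y = 0.2591
Solving, x = 4.969 × 10^-3 mol, y = 3.503 × 10^-3 mol
mass of LiOH = 4.969 × 10^-3 × 23.95 = 0.1190 g

0.1190 g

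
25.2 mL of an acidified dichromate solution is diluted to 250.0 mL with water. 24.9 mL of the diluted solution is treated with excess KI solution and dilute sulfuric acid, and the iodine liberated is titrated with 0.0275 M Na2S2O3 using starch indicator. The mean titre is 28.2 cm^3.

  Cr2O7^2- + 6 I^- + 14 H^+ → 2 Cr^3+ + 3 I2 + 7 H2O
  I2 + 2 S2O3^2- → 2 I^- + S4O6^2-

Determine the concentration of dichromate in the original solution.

n(S2O3^2-) = 0.0282 × 0.0275 = 7.75 × 10^-4 mol
n(I2) = n(S2O3^2-)/2 = 3.88 × 10^-4 mol
From the 1:3 ratio, n(Cr2O7^2-) in the aliquot = 1/3 × 3.88 × 10^-4 = 1.29 × 10^-4 mol
[Cr2O7^2-]_dilute = 1.29 × 10^-4 / 0.0249 = 0.00519 mol/L
[Cr2O7^2-]_original = 0.00519 × 250.0/25.2 = 0.0515 mol/L

0.0515 M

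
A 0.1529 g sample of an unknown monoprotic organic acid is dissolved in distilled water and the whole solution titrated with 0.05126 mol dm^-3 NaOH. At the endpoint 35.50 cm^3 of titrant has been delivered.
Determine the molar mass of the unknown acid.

84.02 g/mol

n(NaOH) = 0.03550 L × 0.05126 mol/L = 1.820 × 10^-3 mol
n(HA) = 1.820 × 10^-3 mol (1:1 ratio)
M = m / n = 0.1529 g / 1.820 × 10^-3 mol = 84.02 g/mol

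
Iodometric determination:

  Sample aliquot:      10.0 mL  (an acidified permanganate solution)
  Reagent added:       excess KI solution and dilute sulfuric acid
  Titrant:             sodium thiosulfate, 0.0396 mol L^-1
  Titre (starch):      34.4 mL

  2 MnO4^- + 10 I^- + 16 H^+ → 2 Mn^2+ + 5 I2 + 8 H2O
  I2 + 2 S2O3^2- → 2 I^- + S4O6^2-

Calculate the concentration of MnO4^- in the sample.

0.0272 mol/L

n(S2O3^2-) = 0.0344 × 0.0396 = 1.36 × 10^-3 mol
n(I2) = n(S2O3^2-)/2 = 6.81 × 10^-4 mol
From the 2:5 ratio, n(MnO4^-) in the aliquot = 2/5 × 6.81 × 10^-4 = 2.72 × 10^-4 mol
[MnO4^-] = 2.72 × 10^-4 / 0.0100 = 0.0272 mol/L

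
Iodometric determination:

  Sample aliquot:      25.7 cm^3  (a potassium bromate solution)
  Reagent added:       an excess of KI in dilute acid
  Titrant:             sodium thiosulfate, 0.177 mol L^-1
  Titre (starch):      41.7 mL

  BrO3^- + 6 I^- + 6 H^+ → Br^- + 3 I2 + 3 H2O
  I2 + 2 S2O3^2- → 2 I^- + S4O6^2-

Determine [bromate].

0.0479 mol/L

n(S2O3^2-) = 0.0417 × 0.177 = 7.38 × 10^-3 mol
n(I2) = n(S2O3^2-)/2 = 3.69 × 10^-3 mol
From the 1:3 ratio, n(BrO3^-) in the aliquot = 1/3 × 3.69 × 10^-3 = 1.23 × 10^-3 mol
[BrO3^-] = 1.23 × 10^-3 / 0.0257 = 0.0479 mol/L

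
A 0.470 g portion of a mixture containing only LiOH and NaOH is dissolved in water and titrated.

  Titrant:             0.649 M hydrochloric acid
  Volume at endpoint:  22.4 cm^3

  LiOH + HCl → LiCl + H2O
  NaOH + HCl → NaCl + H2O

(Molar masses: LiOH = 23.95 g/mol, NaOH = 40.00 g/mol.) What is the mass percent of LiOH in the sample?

n(HCl) = 0.0224 × 0.649 = 0.0145 mol
Let x = n(LiOH), y = n(NaOH).
Titrant: 1x + 1y = 0.0145;  mass: 23.95x + 40.00y = 0.470
Solving, x = 6.95 × 10^-3 mol, y = 7.59 × 10^-3 mol
mass of LiOH = 6.95 × 10^-3 × 23.95 = 0.166 g
% LiOH = 0.166 / 0.470 × 100 = 35.4 %

35.4 %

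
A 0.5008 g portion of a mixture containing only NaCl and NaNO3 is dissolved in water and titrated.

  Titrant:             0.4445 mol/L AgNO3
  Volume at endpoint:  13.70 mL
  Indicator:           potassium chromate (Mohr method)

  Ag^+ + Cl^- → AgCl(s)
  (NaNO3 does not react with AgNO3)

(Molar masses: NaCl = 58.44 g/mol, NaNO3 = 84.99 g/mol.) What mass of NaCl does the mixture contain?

n(AgNO3) = 0.01370 × 0.4445 = 6.090 × 10^-3 mol
Let x = n(NaCl), y = n(NaNO3).
Titrant: 1x = 6.090 × 10^-3;  mass: 58.44x + 84.99y = 0.5008
Solving, x = 6.090 × 10^-3 mol, y = 1.705 × 10^-3 mol
mass of NaCl = 6.090 × 10^-3 × 58.44 = 0.3559 g

0.3559 g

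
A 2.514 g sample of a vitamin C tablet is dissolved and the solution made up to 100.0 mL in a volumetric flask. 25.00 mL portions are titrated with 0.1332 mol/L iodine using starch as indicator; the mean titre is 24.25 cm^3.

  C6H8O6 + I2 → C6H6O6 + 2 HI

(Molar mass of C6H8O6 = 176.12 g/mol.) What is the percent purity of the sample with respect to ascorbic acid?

n(I2) per titration = 0.02425 × 0.1332 = 3.230 × 10^-3 mol
n(C6H8O6) in each aliquot = 3.230 × 10^-3 mol (1:1 ratio)
n(C6H8O6) in the whole flask = 3.230 × 10^-3 × 100.0/25.00 = 0.01292 mol
mass of C6H8O6 = 0.01292 × 176.12 = 2.276 g
% C6H8O6 = 2.276 / 2.514 × 100 = 90.51 %

90.51 %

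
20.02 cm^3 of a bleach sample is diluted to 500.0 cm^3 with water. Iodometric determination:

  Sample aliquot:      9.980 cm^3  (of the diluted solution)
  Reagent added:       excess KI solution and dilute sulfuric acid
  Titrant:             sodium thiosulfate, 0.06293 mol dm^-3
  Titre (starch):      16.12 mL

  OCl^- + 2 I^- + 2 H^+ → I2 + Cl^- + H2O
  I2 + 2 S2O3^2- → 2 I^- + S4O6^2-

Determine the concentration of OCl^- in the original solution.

1.269 mol/L

n(S2O3^2-) = 0.01612 × 0.06293 = 1.014 × 10^-3 mol
n(I2) = n(S2O3^2-)/2 = 5.072 × 10^-4 mol
n(OCl^-) in the aliquot = 5.072 × 10^-4 mol (1:1 ratio)
[OCl^-]_dilute = 5.072 × 10^-4 / 0.009980 = 0.05082 mol/L
[OCl^-]_original = 0.05082 × 500.0/20.02 = 1.269 mol/L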